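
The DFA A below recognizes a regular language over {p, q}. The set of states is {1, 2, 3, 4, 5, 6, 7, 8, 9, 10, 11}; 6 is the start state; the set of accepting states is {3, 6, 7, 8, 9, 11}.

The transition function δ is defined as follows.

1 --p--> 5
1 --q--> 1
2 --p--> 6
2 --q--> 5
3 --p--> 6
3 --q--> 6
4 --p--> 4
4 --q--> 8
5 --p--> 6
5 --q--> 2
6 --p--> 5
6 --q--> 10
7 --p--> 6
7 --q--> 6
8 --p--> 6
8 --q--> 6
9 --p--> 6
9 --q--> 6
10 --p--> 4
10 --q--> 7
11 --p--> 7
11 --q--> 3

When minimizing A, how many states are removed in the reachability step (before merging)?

BFS from 6 reaches {2, 4, 5, 6, 7, 8, 10}; the 4 state(s) 1, 3, 9, 11 are never visited.

4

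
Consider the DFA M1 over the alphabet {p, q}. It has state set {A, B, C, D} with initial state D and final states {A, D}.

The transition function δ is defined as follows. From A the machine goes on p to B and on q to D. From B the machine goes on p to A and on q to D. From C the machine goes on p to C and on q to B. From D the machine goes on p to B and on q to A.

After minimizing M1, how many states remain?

2

States {C} cannot be reached from the start state, so discard them.
P0 = {A,D} | {B}.
Stable partition: {A,D} | {B} — 2 equivalence classes.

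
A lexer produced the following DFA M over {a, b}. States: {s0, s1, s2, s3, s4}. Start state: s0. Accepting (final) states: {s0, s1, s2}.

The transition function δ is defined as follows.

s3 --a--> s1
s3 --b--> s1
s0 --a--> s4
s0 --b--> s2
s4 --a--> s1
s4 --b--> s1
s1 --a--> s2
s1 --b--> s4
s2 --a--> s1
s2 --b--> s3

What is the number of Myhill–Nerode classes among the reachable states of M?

3

All states are reachable from the start state.
Initial partition by acceptance: {s0,s1,s2} | {s3,s4}.
On input a, block {s0,s1,s2} splits into {s1,s2} and {s0}.
The partition is now stable with 3 blocks: {s1,s2} | {s3,s4} | {s0}.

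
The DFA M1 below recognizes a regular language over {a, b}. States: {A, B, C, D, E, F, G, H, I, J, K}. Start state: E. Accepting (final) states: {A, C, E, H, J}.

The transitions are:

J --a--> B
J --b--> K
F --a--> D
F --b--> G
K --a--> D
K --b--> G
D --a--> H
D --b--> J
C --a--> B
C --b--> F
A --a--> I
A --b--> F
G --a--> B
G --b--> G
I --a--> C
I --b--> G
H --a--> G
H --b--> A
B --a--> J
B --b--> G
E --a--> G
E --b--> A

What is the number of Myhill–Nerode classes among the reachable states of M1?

All states are reachable from the start state.
Initial partition by acceptance: {A,C,E,H,J} | {B,D,F,G,I,K}.
Split {A,C,E,H,J} by δ(·,b) → {A,C,J} and {E,H}.
Refine {B,D,F,G,I,K} on symbol a: members go to different blocks, giving {F,G,K} and {B,I} and {D}.
On input a, block {F,G,K} splits into {F,K} and {G}.
Stable partition: {A,C,J} | {F,K} | {E,H} | {B,I} | {D} | {G} — 6 equivalence classes.

6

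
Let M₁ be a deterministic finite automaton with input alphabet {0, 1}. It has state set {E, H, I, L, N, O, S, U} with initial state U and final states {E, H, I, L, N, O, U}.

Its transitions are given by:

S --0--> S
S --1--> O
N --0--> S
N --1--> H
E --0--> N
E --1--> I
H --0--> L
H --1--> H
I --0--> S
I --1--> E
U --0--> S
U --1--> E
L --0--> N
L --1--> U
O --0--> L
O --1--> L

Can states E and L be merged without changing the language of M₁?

Initial partition by acceptance: {E,H,I,L,N,O,U} | {S}.
Split {E,H,I,L,N,O,U} by δ(·,0) → {E,H,L,O} and {I,N,U}.
On input 0, block {E,H,L,O} splits into {H,O} and {E,L}.
On input 1, block {H,O} splits into {O} and {H}.
Refine {I,N,U} on symbol 1: members go to different blocks, giving {I,U} and {N}.
The partition is now stable with 6 blocks: {O} | {S} | {I,U} | {E,L} | {H} | {N}.
E and L lie in the same block of the stable partition, so they are equivalent — no string distinguishes them.

Yes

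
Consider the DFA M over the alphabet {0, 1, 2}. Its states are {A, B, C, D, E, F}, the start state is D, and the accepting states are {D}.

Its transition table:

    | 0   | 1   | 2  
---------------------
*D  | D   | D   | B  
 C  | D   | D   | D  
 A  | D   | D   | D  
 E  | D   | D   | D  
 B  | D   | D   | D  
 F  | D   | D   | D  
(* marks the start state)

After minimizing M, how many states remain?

2

Reachable states from the start: {B,D}. Unreachable: {A,C,E,F} — drop them.
Initial partition by acceptance: {D} | {B}.
No further refinement is possible. Final partition (2 blocks): {D} | {B}.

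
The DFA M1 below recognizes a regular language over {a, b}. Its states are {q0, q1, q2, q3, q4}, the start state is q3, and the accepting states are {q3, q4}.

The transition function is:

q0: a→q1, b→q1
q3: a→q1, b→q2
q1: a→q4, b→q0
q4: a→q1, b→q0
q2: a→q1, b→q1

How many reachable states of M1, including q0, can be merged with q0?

All states are reachable from the start state.
P0 = {q3,q4} | {q0,q1,q2}.
Split {q0,q1,q2} by δ(·,a) → {q0,q2} and {q1}.
Stable partition: {q3,q4} | {q0,q2} | {q1} — 3 equivalence classes.
The equivalence class containing q0 is {q0,q2}, of size 2.

2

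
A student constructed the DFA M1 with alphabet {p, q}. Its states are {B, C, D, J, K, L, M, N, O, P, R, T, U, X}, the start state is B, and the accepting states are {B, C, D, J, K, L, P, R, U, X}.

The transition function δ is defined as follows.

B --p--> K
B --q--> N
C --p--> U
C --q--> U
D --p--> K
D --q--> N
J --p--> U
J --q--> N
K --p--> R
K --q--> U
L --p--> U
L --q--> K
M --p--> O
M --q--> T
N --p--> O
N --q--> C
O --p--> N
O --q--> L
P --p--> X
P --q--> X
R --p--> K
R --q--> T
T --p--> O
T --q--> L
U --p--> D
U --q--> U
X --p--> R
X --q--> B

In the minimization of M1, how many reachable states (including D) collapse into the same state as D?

3

First remove the unreachable states {J,M,P,X}; 10 states remain.
Start with accepting vs non-accepting: {B,C,D,K,L,R,U} | {N,O,T}.
Refine {B,C,D,K,L,R,U} on symbol q: members go to different blocks, giving {C,K,L,U} and {B,D,R}.
Refine {C,K,L,U} on symbol p: members go to different blocks, giving {C,L} and {K,U}.
No further refinement is possible. Final partition (4 blocks): {C,L} | {N,O,T} | {B,D,R} | {K,U}.
The equivalence class containing D is {B,D,R}, of size 3.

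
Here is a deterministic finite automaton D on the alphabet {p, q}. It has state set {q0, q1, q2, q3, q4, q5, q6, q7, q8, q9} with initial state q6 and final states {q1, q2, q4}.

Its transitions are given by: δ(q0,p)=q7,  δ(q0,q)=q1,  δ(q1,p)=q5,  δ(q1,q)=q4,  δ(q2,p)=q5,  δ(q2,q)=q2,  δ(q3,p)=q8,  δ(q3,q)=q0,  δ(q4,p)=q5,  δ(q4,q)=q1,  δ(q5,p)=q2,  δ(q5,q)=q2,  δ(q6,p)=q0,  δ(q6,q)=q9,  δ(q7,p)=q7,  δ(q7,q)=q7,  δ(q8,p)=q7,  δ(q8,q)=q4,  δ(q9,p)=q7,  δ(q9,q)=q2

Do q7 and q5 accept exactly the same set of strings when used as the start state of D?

No

Reachable states from the start: {q0,q1,q2,q4,q5,q6,q7,q9}. Unreachable: {q3,q8} — drop them.
Initial partition by acceptance: {q1,q2,q4} | {q0,q5,q6,q7,q9}.
Refine {q0,q5,q6,q7,q9} on symbol p: members go to different blocks, giving {q0,q6,q7,q9} and {q5}.
On input q, block {q0,q6,q7,q9} splits into {q0,q9} and {q6,q7}.
Split {q6,q7} by δ(·,p) → {q6} and {q7}.
Stable partition: {q1,q2,q4} | {q0,q9} | {q5} | {q6} | {q7} — 5 equivalence classes.
q7 and q5 end up in different blocks, so they are distinguishable. For instance, the string 'p' is accepted from only q5.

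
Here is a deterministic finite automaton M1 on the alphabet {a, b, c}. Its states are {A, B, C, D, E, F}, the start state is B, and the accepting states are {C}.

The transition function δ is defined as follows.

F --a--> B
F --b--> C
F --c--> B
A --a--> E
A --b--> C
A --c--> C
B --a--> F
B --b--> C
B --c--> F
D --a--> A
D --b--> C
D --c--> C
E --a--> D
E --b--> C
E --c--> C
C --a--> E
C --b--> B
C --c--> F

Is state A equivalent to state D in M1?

Yes

Every state is reachable, so we keep all 6.
Initial partition by acceptance: {C} | {A,B,D,E,F}.
Split {A,B,D,E,F} by δ(·,c) → {A,D,E} and {B,F}.
Stable partition: {C} | {A,D,E} | {B,F} — 3 equivalence classes.
A and D lie in the same block of the stable partition, so they are equivalent — no string distinguishes them.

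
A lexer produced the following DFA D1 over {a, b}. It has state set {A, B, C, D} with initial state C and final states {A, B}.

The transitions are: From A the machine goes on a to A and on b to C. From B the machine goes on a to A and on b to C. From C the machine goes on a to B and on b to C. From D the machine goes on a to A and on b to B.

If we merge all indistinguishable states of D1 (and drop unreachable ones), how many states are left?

Reachable states from the start: {A,B,C}. Unreachable: {D} — drop them.
Start with accepting vs non-accepting: {A,B} | {C}.
Stable partition: {A,B} | {C} — 2 equivalence classes.

2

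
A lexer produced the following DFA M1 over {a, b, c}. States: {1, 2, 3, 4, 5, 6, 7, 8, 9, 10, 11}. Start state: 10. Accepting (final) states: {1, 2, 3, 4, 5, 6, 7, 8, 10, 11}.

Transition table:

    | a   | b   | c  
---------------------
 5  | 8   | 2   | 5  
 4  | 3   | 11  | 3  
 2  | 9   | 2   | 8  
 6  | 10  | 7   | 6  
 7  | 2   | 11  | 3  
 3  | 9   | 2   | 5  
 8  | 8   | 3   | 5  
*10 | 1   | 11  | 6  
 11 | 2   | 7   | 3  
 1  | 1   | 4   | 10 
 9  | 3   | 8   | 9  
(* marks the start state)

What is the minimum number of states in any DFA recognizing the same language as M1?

All states are reachable from the start state.
P0 = {1,2,3,4,5,6,7,8,10,11} | {9}.
Split {1,2,3,4,5,6,7,8,10,11} by δ(·,a) → {1,4,5,6,7,8,10,11} and {2,3}.
Split {1,4,5,6,7,8,10,11} by δ(·,a) → {1,5,6,8,10} and {4,7,11}.
Split {1,5,6,8,10} by δ(·,b) → {1,6,10} and {5,8}.
No further refinement is possible. Final partition (5 blocks): {1,6,10} | {9} | {2,3} | {4,7,11} | {5,8}.

5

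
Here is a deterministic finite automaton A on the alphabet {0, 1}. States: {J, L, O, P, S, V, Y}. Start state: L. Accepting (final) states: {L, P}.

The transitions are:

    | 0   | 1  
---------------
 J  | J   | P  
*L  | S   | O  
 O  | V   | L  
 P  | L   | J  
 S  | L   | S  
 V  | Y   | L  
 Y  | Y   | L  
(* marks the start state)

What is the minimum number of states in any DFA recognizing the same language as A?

First remove the unreachable states {J,P}; 5 states remain.
P0 = {L} | {O,S,V,Y}.
Split {O,S,V,Y} by δ(·,0) → {O,V,Y} and {S}.
Stable partition: {L} | {O,V,Y} | {S} — 3 equivalence classes.

3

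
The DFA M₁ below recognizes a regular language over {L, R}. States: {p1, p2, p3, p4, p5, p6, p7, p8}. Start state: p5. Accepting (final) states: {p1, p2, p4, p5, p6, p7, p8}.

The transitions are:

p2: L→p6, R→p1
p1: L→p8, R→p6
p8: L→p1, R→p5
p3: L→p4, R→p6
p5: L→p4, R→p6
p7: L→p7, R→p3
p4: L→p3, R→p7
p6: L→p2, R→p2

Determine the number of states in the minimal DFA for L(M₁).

Every state is reachable, so we keep all 8.
P0 = {p1,p2,p4,p5,p6,p7,p8} | {p3}.
On input L, block {p1,p2,p4,p5,p6,p7,p8} splits into {p1,p2,p5,p6,p7,p8} and {p4}.
Refine {p1,p2,p5,p6,p7,p8} on symbol L: members go to different blocks, giving {p1,p2,p6,p7,p8} and {p5}.
Refine {p1,p2,p6,p7,p8} on symbol R: members go to different blocks, giving {p1,p2,p6} and {p7} and {p8}.
On input L, block {p1,p2,p6} splits into {p2,p6} and {p1}.
Split {p2,p6} by δ(·,R) → {p2} and {p6}.
Stable partition: {p2} | {p3} | {p4} | {p5} | {p7} | {p8} | {p1} | {p6} — 8 equivalence classes.

8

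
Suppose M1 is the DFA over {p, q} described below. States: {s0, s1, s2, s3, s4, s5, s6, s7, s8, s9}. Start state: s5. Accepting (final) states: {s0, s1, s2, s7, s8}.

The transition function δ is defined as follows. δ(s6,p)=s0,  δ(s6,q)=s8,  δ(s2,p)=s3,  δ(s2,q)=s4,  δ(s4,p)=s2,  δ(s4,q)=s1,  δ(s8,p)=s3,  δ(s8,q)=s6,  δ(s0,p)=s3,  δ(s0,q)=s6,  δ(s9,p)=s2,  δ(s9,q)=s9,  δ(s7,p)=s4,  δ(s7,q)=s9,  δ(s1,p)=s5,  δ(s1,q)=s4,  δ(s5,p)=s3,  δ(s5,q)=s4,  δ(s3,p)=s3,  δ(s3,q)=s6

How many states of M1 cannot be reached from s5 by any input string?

Starting at s5 and following transitions, the reachable set is {s0, s1, s2, s3, s4, s5, s6, s8}. That leaves s7, s9 unreachable — 2 in total.

2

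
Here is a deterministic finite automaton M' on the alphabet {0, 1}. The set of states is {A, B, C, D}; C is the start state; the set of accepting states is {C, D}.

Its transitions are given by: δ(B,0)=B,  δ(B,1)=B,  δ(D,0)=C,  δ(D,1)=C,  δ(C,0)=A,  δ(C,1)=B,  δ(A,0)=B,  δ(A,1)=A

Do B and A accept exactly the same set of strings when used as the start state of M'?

First remove the unreachable states {D}; 3 states remain.
Initial partition by acceptance: {C} | {A,B}.
The partition is now stable with 2 blocks: {C} | {A,B}.
B and A lie in the same block of the stable partition, so they are equivalent — no string distinguishes them.

Yes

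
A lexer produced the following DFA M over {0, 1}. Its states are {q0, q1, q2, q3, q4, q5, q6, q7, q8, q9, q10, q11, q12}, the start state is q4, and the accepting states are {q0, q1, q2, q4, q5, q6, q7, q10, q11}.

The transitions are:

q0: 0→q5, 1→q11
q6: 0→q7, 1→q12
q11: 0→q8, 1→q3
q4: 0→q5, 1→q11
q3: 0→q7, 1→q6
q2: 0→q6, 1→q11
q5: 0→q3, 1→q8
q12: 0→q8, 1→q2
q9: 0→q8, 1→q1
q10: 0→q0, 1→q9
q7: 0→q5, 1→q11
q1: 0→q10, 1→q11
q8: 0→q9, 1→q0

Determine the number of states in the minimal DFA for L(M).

Start with accepting vs non-accepting: {q0,q1,q2,q4,q5,q6,q7,q10,q11} | {q3,q8,q9,q12}.
Split {q0,q1,q2,q4,q5,q6,q7,q10,q11} by δ(·,0) → {q0,q1,q2,q4,q6,q7,q10} and {q5,q11}.
Refine {q0,q1,q2,q4,q6,q7,q10} on symbol 0: members go to different blocks, giving {q1,q2,q6,q10} and {q0,q4,q7}.
Refine {q1,q2,q6,q10} on symbol 0: members go to different blocks, giving {q1,q2} and {q6,q10}.
On input 0, block {q3,q8,q9,q12} splits into {q8,q9,q12} and {q3}.
Split {q8,q9,q12} by δ(·,1) → {q9,q12} and {q8}.
Split {q5,q11} by δ(·,0) → {q5} and {q11}.
Stable partition: {q1,q2} | {q9,q12} | {q5} | {q0,q4,q7} | {q6,q10} | {q3} | {q8} | {q11} — 8 equivalence classes.

8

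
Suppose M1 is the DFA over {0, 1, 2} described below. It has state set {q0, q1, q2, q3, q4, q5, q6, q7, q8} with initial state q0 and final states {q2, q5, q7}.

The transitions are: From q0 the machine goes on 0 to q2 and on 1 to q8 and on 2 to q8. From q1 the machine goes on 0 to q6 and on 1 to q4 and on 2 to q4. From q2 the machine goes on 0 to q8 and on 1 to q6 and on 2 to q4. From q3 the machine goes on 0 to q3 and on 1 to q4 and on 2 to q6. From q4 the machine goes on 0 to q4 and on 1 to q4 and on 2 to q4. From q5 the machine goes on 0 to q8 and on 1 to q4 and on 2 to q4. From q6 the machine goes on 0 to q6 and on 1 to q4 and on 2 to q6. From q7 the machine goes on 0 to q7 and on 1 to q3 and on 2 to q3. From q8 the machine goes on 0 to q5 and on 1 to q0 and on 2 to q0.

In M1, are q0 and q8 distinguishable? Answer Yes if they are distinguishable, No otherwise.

No

States {q1,q3,q7} cannot be reached from the start state, so discard them.
Initial partition by acceptance: {q2,q5} | {q0,q4,q6,q8}.
Split {q0,q4,q6,q8} by δ(·,0) → {q0,q8} and {q4,q6}.
No further refinement is possible. Final partition (3 blocks): {q2,q5} | {q0,q8} | {q4,q6}.
q0 and q8 lie in the same block of the stable partition, so they are equivalent — no string distinguishes them.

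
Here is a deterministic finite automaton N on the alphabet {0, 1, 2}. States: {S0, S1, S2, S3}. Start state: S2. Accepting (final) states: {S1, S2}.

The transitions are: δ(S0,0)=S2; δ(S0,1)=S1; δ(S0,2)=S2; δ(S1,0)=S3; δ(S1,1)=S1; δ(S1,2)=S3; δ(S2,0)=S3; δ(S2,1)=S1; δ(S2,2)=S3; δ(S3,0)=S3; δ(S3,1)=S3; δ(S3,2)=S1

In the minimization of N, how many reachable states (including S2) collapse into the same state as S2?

2

Reachable states from the start: {S1,S2,S3}. Unreachable: {S0} — drop them.
P0 = {S1,S2} | {S3}.
The partition is now stable with 2 blocks: {S1,S2} | {S3}.
The equivalence class containing S2 is {S1,S2}, of size 2.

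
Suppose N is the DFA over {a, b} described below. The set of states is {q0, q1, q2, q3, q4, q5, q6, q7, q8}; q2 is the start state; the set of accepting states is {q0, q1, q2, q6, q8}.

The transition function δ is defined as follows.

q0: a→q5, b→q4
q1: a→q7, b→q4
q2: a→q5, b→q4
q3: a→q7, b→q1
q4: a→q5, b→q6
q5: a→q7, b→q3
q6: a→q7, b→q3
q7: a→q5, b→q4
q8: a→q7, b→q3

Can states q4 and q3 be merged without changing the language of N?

States {q0,q8} cannot be reached from the start state, so discard them.
P0 = {q1,q2,q6} | {q3,q4,q5,q7}.
On input b, block {q3,q4,q5,q7} splits into {q3,q4} and {q5,q7}.
Stable partition: {q1,q2,q6} | {q3,q4} | {q5,q7} — 3 equivalence classes.
q4 and q3 lie in the same block of the stable partition, so they are equivalent — no string distinguishes them.

Yes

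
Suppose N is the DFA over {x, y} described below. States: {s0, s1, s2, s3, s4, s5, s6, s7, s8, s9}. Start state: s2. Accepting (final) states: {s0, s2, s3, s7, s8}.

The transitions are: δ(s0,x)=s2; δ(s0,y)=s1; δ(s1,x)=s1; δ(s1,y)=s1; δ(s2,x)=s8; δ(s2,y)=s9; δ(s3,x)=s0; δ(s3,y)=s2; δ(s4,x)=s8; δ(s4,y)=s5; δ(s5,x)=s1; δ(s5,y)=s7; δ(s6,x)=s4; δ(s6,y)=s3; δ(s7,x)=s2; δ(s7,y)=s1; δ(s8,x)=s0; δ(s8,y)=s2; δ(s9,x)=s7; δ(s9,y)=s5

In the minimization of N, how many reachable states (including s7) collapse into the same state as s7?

2

First remove the unreachable states {s3,s4,s6}; 7 states remain.
P0 = {s0,s2,s7,s8} | {s1,s5,s9}.
Refine {s0,s2,s7,s8} on symbol y: members go to different blocks, giving {s0,s2,s7} and {s8}.
Split {s0,s2,s7} by δ(·,x) → {s0,s7} and {s2}.
On input x, block {s1,s5,s9} splits into {s1,s5} and {s9}.
Split {s1,s5} by δ(·,y) → {s1} and {s5}.
The partition is now stable with 6 blocks: {s0,s7} | {s1} | {s8} | {s2} | {s9} | {s5}.
The equivalence class containing s7 is {s0,s7}, of size 2.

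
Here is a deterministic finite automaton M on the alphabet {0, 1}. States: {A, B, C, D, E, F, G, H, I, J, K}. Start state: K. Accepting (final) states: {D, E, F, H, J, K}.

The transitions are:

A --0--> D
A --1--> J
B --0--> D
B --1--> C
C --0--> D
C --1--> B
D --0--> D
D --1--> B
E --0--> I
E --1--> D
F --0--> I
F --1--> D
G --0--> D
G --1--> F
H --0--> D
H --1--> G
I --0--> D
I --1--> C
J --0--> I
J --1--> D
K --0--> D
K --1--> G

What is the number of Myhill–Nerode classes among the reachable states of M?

5

First remove the unreachable states {A,E,H,J}; 7 states remain.
Initial partition by acceptance: {D,F,K} | {B,C,G,I}.
On input 0, block {D,F,K} splits into {D,K} and {F}.
Refine {B,C,G,I} on symbol 1: members go to different blocks, giving {B,C,I} and {G}.
Refine {D,K} on symbol 1: members go to different blocks, giving {D} and {K}.
The partition is now stable with 5 blocks: {D} | {B,C,I} | {F} | {G} | {K}.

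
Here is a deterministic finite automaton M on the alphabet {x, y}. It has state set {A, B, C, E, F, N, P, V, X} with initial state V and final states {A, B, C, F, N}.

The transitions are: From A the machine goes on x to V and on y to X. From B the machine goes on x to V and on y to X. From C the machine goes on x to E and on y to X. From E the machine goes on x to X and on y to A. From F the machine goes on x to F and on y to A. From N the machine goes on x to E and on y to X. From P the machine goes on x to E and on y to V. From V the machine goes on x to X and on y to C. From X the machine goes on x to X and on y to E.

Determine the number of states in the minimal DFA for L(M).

3

Reachable states from the start: {A,C,E,V,X}. Unreachable: {B,F,N,P} — drop them.
Initial partition by acceptance: {A,C} | {E,V,X}.
Split {E,V,X} by δ(·,y) → {E,V} and {X}.
The partition is now stable with 3 blocks: {A,C} | {E,V} | {X}.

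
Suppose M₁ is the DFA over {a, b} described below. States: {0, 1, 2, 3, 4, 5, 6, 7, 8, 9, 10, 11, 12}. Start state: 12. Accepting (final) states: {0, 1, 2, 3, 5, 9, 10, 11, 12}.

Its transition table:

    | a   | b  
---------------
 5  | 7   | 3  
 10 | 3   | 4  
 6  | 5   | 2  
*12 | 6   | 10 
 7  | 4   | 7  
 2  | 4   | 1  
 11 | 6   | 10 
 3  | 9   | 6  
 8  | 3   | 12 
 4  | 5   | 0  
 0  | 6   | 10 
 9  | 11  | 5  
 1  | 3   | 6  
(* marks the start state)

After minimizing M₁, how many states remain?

7

First remove the unreachable states {8}; 12 states remain.
P0 = {0,1,2,3,5,9,10,11,12} | {4,6,7}.
On input a, block {0,1,2,3,5,9,10,11,12} splits into {0,2,5,11,12} and {1,3,9,10}.
Refine {4,6,7} on symbol a: members go to different blocks, giving {4,6} and {7}.
Refine {0,2,5,11,12} on symbol a: members go to different blocks, giving {0,2,11,12} and {5}.
Split {1,3,9,10} by δ(·,a) → {1,3,10} and {9}.
On input a, block {1,3,10} splits into {1,10} and {3}.
No further refinement is possible. Final partition (7 blocks): {0,2,11,12} | {4,6} | {1,10} | {7} | {5} | {9} | {3}.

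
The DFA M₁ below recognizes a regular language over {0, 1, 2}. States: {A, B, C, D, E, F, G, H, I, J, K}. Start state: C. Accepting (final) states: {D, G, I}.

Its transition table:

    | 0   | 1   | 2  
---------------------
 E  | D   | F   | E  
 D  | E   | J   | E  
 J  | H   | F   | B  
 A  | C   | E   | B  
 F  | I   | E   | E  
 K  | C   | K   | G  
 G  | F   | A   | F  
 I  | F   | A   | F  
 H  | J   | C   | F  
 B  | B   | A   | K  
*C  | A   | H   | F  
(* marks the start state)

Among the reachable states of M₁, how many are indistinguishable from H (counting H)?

2

Start with accepting vs non-accepting: {D,G,I} | {A,B,C,E,F,H,J,K}.
On input 0, block {A,B,C,E,F,H,J,K} splits into {A,B,C,H,J,K} and {E,F}.
Split {A,B,C,H,J,K} by δ(·,1) → {B,C,H,K} and {A,J}.
Split {B,C,H,K} by δ(·,0) → {B,K} and {C,H}.
Refine {B,K} on symbol 0: members go to different blocks, giving {B} and {K}.
The partition is now stable with 6 blocks: {D,G,I} | {B} | {E,F} | {A,J} | {C,H} | {K}.
State H belongs to the block {C,H}, which has 2 states.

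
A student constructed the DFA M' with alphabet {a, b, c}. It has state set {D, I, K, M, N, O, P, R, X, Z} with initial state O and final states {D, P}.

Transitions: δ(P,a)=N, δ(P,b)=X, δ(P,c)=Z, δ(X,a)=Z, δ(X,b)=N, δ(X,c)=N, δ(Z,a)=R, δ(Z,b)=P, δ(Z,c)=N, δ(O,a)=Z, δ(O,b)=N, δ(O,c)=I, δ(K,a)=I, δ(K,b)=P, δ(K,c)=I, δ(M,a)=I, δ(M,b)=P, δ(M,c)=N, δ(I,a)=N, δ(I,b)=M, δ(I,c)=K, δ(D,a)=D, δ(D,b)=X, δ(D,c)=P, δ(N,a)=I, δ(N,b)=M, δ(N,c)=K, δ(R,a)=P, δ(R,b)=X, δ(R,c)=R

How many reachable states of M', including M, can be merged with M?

Reachable states from the start: {I,K,M,N,O,P,R,X,Z}. Unreachable: {D} — drop them.
P0 = {P} | {I,K,M,N,O,R,X,Z}.
Refine {I,K,M,N,O,R,X,Z} on symbol a: members go to different blocks, giving {I,K,M,N,O,X,Z} and {R}.
On input a, block {I,K,M,N,O,X,Z} splits into {I,K,M,N,O,X} and {Z}.
Refine {I,K,M,N,O,X} on symbol a: members go to different blocks, giving {I,K,M,N} and {O,X}.
Refine {I,K,M,N} on symbol b: members go to different blocks, giving {K,M} and {I,N}.
No further refinement is possible. Final partition (6 blocks): {P} | {K,M} | {R} | {Z} | {O,X} | {I,N}.
State M belongs to the block {K,M}, which has 2 states.

2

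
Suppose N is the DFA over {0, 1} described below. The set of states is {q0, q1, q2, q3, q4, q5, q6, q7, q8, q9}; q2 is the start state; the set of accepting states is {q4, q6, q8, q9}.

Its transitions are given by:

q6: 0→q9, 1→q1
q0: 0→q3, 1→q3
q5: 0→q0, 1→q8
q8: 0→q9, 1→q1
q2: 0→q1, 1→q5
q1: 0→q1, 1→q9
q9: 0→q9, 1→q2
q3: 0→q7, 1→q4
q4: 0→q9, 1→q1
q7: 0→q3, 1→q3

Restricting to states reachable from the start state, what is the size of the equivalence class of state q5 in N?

2

States {q6} cannot be reached from the start state, so discard them.
Initial partition by acceptance: {q4,q8,q9} | {q0,q1,q2,q3,q5,q7}.
Refine {q0,q1,q2,q3,q5,q7} on symbol 1: members go to different blocks, giving {q0,q2,q7} and {q1,q3,q5}.
Refine {q4,q8,q9} on symbol 1: members go to different blocks, giving {q4,q8} and {q9}.
On input 0, block {q1,q3,q5} splits into {q3,q5} and {q1}.
Refine {q0,q2,q7} on symbol 0: members go to different blocks, giving {q0,q7} and {q2}.
The partition is now stable with 6 blocks: {q4,q8} | {q0,q7} | {q3,q5} | {q9} | {q1} | {q2}.
The equivalence class containing q5 is {q3,q5}, of size 2.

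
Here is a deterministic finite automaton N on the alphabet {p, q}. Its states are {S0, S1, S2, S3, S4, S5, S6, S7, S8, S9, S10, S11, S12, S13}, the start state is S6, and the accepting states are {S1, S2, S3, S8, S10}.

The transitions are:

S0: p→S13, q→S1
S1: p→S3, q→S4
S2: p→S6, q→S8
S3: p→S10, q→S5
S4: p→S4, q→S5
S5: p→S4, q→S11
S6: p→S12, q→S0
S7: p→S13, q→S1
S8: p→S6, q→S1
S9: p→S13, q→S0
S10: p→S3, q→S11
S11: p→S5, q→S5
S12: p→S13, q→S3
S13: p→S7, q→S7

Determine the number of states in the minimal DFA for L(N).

States {S2,S8,S9} cannot be reached from the start state, so discard them.
Start with accepting vs non-accepting: {S1,S3,S10} | {S0,S4,S5,S6,S7,S11,S12,S13}.
Split {S0,S4,S5,S6,S7,S11,S12,S13} by δ(·,q) → {S4,S5,S6,S11,S13} and {S0,S7,S12}.
On input p, block {S4,S5,S6,S11,S13} splits into {S4,S5,S11} and {S6,S13}.
The partition is now stable with 4 blocks: {S1,S3,S10} | {S4,S5,S11} | {S0,S7,S12} | {S6,S13}.

4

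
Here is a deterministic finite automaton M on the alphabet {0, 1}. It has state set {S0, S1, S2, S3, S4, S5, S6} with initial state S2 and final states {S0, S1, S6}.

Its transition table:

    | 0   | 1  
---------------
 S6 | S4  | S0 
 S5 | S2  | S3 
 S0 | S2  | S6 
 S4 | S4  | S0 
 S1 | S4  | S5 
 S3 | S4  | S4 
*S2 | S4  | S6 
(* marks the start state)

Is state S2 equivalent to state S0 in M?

No

First remove the unreachable states {S1,S3,S5}; 4 states remain.
Initial partition by acceptance: {S0,S6} | {S2,S4}.
The partition is now stable with 2 blocks: {S0,S6} | {S2,S4}.
S2 and S0 end up in different blocks, so they are distinguishable. For instance, the string 'ε' is accepted from only S0.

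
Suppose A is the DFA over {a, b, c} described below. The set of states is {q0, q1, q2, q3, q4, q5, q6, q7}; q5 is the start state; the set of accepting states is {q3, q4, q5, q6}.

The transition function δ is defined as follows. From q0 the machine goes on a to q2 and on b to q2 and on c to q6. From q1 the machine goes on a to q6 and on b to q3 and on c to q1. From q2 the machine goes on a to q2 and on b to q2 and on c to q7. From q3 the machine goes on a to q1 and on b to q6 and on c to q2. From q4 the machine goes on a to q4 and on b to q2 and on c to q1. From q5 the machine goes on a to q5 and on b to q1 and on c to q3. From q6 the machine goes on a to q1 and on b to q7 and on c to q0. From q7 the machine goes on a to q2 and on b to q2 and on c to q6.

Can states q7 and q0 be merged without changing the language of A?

Yes

Reachable states from the start: {q0,q1,q2,q3,q5,q6,q7}. Unreachable: {q4} — drop them.
P0 = {q3,q5,q6} | {q0,q1,q2,q7}.
On input a, block {q3,q5,q6} splits into {q3,q6} and {q5}.
Refine {q3,q6} on symbol b: members go to different blocks, giving {q3} and {q6}.
On input a, block {q0,q1,q2,q7} splits into {q0,q2,q7} and {q1}.
On input c, block {q0,q2,q7} splits into {q0,q7} and {q2}.
Stable partition: {q3} | {q0,q7} | {q5} | {q6} | {q1} | {q2} — 6 equivalence classes.
q7 and q0 lie in the same block of the stable partition, so they are equivalent — no string distinguishes them.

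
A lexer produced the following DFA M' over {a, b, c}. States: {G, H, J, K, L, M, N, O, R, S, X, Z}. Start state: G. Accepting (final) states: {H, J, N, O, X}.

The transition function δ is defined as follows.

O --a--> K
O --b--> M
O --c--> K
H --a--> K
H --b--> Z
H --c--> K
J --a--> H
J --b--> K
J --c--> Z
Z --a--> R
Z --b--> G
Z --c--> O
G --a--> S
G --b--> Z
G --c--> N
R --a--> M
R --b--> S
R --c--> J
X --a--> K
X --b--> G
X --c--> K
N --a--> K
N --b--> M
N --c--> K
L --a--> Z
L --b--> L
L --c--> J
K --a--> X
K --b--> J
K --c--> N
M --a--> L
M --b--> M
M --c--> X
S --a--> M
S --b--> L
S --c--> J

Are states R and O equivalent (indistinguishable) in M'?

All states are reachable from the start state.
Start with accepting vs non-accepting: {H,J,N,O,X} | {G,K,L,M,R,S,Z}.
On input a, block {H,J,N,O,X} splits into {H,N,O,X} and {J}.
Refine {G,K,L,M,R,S,Z} on symbol a: members go to different blocks, giving {G,L,M,R,S,Z} and {K}.
Refine {G,L,M,R,S,Z} on symbol c: members go to different blocks, giving {G,M,Z} and {L,R,S}.
Stable partition: {H,N,O,X} | {G,M,Z} | {J} | {K} | {L,R,S} — 5 equivalence classes.
R and O end up in different blocks, so they are distinguishable. For instance, the string 'ε' is accepted from only O.

No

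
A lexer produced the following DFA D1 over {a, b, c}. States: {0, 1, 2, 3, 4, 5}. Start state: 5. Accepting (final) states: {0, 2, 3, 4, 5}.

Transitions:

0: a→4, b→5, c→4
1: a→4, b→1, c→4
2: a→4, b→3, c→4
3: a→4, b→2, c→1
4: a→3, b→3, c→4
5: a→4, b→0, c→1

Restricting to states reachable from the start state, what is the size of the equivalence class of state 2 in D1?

All states are reachable from the start state.
Start with accepting vs non-accepting: {0,2,3,4,5} | {1}.
Refine {0,2,3,4,5} on symbol c: members go to different blocks, giving {0,2,4} and {3,5}.
On input a, block {0,2,4} splits into {0,2} and {4}.
Stable partition: {0,2} | {1} | {3,5} | {4} — 4 equivalence classes.
State 2 belongs to the block {0,2}, which has 2 states.

2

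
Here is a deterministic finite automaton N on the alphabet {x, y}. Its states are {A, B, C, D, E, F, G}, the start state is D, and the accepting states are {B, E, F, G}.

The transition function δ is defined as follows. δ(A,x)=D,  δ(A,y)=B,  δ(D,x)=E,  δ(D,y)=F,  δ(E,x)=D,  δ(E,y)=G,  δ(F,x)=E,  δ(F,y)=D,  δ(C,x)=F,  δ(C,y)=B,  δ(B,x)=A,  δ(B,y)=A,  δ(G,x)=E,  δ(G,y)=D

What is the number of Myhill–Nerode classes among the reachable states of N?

3

Reachable states from the start: {D,E,F,G}. Unreachable: {A,B,C} — drop them.
Initial partition by acceptance: {E,F,G} | {D}.
Split {E,F,G} by δ(·,x) → {F,G} and {E}.
No further refinement is possible. Final partition (3 blocks): {F,G} | {D} | {E}.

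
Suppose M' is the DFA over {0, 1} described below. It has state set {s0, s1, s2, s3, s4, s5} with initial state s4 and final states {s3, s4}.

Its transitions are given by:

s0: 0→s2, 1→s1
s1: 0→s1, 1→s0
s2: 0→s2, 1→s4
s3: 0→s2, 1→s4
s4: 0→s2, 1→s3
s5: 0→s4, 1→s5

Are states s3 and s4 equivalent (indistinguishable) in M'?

Yes

Reachable states from the start: {s2,s3,s4}. Unreachable: {s0,s1,s5} — drop them.
Start with accepting vs non-accepting: {s3,s4} | {s2}.
Stable partition: {s3,s4} | {s2} — 2 equivalence classes.
s3 and s4 lie in the same block of the stable partition, so they are equivalent — no string distinguishes them.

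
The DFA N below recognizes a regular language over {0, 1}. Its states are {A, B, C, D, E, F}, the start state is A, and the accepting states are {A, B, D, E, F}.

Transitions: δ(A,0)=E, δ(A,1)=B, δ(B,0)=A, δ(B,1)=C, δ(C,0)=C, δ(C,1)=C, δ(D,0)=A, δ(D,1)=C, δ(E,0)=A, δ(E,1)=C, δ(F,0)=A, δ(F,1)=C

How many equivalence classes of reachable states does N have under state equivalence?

Reachable states from the start: {A,B,C,E}. Unreachable: {D,F} — drop them.
P0 = {A,B,E} | {C}.
Refine {A,B,E} on symbol 1: members go to different blocks, giving {B,E} and {A}.
The partition is now stable with 3 blocks: {B,E} | {C} | {A}.

3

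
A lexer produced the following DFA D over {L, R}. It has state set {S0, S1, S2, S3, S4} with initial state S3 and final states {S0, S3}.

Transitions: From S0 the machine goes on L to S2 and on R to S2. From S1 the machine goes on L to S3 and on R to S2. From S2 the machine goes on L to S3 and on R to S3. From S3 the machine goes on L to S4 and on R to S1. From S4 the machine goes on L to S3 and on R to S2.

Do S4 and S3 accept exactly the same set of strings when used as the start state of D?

No

Reachable states from the start: {S1,S2,S3,S4}. Unreachable: {S0} — drop them.
P0 = {S3} | {S1,S2,S4}.
Split {S1,S2,S4} by δ(·,R) → {S1,S4} and {S2}.
No further refinement is possible. Final partition (3 blocks): {S3} | {S1,S4} | {S2}.
S4 and S3 end up in different blocks, so they are distinguishable. For instance, the string 'ε' is accepted from only S3.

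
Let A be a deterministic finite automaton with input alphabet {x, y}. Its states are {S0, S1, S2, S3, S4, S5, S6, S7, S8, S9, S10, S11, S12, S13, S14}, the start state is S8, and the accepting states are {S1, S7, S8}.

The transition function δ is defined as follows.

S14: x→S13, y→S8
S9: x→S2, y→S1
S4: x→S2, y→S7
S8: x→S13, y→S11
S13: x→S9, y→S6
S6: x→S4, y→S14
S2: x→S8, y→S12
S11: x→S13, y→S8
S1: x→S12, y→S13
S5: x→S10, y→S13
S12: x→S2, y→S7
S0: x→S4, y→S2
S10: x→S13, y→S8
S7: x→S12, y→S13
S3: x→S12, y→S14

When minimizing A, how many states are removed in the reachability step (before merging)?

4

BFS from S8 reaches {S1, S2, S4, S6, S7, S8, S9, S11, S12, S13, S14}; the 4 state(s) S0, S3, S5, S10 are never visited.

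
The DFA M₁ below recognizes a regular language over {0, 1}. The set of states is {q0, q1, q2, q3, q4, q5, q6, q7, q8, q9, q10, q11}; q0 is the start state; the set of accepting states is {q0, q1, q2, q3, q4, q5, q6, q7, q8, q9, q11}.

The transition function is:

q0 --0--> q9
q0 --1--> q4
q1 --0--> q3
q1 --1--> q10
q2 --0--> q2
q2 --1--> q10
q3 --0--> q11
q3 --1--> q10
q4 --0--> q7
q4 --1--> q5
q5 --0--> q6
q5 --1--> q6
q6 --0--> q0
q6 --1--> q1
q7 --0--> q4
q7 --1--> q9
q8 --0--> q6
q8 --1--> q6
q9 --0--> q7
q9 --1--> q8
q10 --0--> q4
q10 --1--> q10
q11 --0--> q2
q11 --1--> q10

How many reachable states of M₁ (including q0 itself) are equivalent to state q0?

Every state is reachable, so we keep all 12.
P0 = {q0,q1,q2,q3,q4,q5,q6,q7,q8,q9,q11} | {q10}.
On input 1, block {q0,q1,q2,q3,q4,q5,q6,q7,q8,q9,q11} splits into {q0,q4,q5,q6,q7,q8,q9} and {q1,q2,q3,q11}.
On input 1, block {q0,q4,q5,q6,q7,q8,q9} splits into {q0,q4,q5,q7,q8,q9} and {q6}.
Split {q0,q4,q5,q7,q8,q9} by δ(·,0) → {q0,q4,q7,q9} and {q5,q8}.
Split {q0,q4,q7,q9} by δ(·,1) → {q0,q7} and {q4,q9}.
No further refinement is possible. Final partition (6 blocks): {q0,q7} | {q10} | {q1,q2,q3,q11} | {q6} | {q5,q8} | {q4,q9}.
The equivalence class containing q0 is {q0,q7}, of size 2.

2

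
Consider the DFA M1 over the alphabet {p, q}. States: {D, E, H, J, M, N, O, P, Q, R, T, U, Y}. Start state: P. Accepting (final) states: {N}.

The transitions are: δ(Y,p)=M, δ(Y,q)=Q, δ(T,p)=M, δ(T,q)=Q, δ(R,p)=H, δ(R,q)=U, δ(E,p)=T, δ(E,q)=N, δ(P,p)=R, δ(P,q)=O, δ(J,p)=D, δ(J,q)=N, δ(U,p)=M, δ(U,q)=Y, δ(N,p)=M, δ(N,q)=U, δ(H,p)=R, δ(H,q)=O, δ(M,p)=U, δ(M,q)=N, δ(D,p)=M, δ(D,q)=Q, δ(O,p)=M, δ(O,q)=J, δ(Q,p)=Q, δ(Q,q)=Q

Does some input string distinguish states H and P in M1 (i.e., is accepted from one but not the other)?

No

First remove the unreachable states {E,T}; 11 states remain.
Initial partition by acceptance: {N} | {D,H,J,M,O,P,Q,R,U,Y}.
On input q, block {D,H,J,M,O,P,Q,R,U,Y} splits into {D,H,O,P,Q,R,U,Y} and {J,M}.
On input p, block {D,H,O,P,Q,R,U,Y} splits into {D,O,U,Y} and {H,P,Q,R}.
Refine {D,O,U,Y} on symbol q: members go to different blocks, giving {D,Y} and {O} and {U}.
Split {J,M} by δ(·,p) → {M} and {J}.
Refine {H,P,Q,R} on symbol q: members go to different blocks, giving {H,P} and {Q} and {R}.
No further refinement is possible. Final partition (9 blocks): {N} | {D,Y} | {M} | {H,P} | {O} | {U} | {J} | {Q} | {R}.
H and P lie in the same block of the stable partition, so they are equivalent — no string distinguishes them.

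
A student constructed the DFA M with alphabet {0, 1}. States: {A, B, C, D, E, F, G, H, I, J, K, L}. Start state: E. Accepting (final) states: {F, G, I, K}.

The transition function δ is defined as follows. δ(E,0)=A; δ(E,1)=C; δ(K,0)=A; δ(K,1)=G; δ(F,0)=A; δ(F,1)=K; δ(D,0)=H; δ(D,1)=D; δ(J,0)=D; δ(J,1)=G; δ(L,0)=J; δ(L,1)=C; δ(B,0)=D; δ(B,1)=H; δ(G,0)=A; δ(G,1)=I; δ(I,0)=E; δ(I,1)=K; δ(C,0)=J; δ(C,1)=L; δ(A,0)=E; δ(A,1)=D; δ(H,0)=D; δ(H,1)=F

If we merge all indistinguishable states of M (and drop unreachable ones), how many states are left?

Reachable states from the start: {A,C,D,E,F,G,H,I,J,K,L}. Unreachable: {B} — drop them.
Initial partition by acceptance: {F,G,I,K} | {A,C,D,E,H,J,L}.
On input 1, block {A,C,D,E,H,J,L} splits into {A,C,D,E,L} and {H,J}.
Split {A,C,D,E,L} by δ(·,0) → {C,D,L} and {A,E}.
The partition is now stable with 4 blocks: {F,G,I,K} | {C,D,L} | {H,J} | {A,E}.

4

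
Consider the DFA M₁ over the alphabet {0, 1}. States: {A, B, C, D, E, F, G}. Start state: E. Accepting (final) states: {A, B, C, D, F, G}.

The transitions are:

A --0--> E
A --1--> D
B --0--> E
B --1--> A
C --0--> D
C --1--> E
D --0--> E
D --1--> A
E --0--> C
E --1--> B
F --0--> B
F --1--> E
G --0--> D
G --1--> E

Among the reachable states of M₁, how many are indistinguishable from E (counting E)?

1

States {F,G} cannot be reached from the start state, so discard them.
P0 = {A,B,C,D} | {E}.
On input 0, block {A,B,C,D} splits into {A,B,D} and {C}.
No further refinement is possible. Final partition (3 blocks): {A,B,D} | {E} | {C}.
The equivalence class containing E is {E}, of size 1.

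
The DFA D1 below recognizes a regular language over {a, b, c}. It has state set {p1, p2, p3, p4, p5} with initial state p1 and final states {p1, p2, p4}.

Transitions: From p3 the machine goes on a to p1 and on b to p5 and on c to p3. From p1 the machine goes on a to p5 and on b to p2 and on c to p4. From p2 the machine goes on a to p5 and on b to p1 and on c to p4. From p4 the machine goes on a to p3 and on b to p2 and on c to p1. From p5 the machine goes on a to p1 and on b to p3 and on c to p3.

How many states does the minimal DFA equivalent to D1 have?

P0 = {p1,p2,p4} | {p3,p5}.
No further refinement is possible. Final partition (2 blocks): {p1,p2,p4} | {p3,p5}.

2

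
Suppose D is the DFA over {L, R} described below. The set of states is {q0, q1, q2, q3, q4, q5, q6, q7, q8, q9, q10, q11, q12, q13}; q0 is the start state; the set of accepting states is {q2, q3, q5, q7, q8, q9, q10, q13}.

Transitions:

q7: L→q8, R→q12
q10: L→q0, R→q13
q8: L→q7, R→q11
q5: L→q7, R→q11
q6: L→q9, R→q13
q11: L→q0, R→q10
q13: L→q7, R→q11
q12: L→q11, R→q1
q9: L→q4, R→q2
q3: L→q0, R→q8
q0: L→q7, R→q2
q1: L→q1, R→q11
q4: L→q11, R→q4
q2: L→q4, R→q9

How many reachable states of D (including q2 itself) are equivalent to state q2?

First remove the unreachable states {q3,q5,q6}; 11 states remain.
P0 = {q2,q7,q8,q9,q10,q13} | {q0,q1,q4,q11,q12}.
Refine {q2,q7,q8,q9,q10,q13} on symbol L: members go to different blocks, giving {q2,q9,q10} and {q7,q8,q13}.
On input R, block {q2,q9,q10} splits into {q2,q9} and {q10}.
Split {q0,q1,q4,q11,q12} by δ(·,L) → {q1,q4,q11,q12} and {q0}.
On input L, block {q1,q4,q11,q12} splits into {q1,q4,q12} and {q11}.
On input L, block {q1,q4,q12} splits into {q4,q12} and {q1}.
On input R, block {q4,q12} splits into {q4} and {q12}.
Split {q7,q8,q13} by δ(·,R) → {q8,q13} and {q7}.
The partition is now stable with 9 blocks: {q2,q9} | {q4} | {q8,q13} | {q10} | {q0} | {q11} | {q1} | {q12} | {q7}.
The equivalence class containing q2 is {q2,q9}, of size 2.

2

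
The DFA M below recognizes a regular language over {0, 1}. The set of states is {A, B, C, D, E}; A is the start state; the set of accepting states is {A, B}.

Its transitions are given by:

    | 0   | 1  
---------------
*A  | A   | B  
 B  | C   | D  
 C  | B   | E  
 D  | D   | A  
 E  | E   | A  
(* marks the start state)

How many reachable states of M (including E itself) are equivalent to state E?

2

All states are reachable from the start state.
P0 = {A,B} | {C,D,E}.
On input 0, block {A,B} splits into {A} and {B}.
On input 0, block {C,D,E} splits into {D,E} and {C}.
Stable partition: {A} | {D,E} | {B} | {C} — 4 equivalence classes.
State E belongs to the block {D,E}, which has 2 states.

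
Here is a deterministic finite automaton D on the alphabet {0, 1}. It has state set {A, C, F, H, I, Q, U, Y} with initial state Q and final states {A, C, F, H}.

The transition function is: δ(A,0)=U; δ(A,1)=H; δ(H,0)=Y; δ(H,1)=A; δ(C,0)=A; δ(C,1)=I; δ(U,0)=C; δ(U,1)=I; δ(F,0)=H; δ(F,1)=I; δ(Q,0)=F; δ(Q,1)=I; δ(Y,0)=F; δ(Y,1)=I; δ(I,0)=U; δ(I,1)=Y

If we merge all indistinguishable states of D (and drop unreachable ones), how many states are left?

Every state is reachable, so we keep all 8.
Initial partition by acceptance: {A,C,F,H} | {I,Q,U,Y}.
Split {A,C,F,H} by δ(·,0) → {C,F} and {A,H}.
Refine {I,Q,U,Y} on symbol 0: members go to different blocks, giving {Q,U,Y} and {I}.
Stable partition: {C,F} | {Q,U,Y} | {A,H} | {I} — 4 equivalence classes.

4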